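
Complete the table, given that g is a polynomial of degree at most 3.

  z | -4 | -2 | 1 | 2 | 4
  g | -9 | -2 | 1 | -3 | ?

The 4 known values determine g uniquely (degree ≤ 3).
Evaluate each Lagrange basis at z = 4:
L_0(4) = (6)·(3)·(2)/[(-2)·(-5)·(-6)] = -3/5
L_1(4) = (8)·(3)·(2)/[(2)·(-3)·(-4)] = 2
L_2(4) = (8)·(6)·(2)/[(5)·(3)·(-1)] = -32/5
L_3(4) = (8)·(6)·(3)/[(6)·(4)·(1)] = 6
Sum: (-9)·(-3/5) + (-2)·(2) + 1·(-32/5) + (-3)·(6) = -23

-23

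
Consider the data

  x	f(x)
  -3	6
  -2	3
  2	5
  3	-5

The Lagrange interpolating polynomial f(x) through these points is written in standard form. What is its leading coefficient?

The leading coefficient equals the top divided difference f[-3,-2,2,3].
f[-3,-2] = (3 - 6) / (-2 - (-3)) = -3
f[-2,2] = (5 - 3) / (2 - (-2)) = 1/2
f[2,3] = (-5 - 5) / (3 - 2) = -10
f[-3,-2,2] = (1/2 - (-3)) / (2 - (-3)) = 7/10
f[-2,2,3] = (-10 - 1/2) / (3 - (-2)) = -21/10
f[-3,-2,2,3] = (-21/10 - 7/10) / (3 - (-3)) = -7/15

-7/15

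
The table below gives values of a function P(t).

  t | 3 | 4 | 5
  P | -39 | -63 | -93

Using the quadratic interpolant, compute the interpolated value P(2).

-21

Evaluate each Lagrange basis at t = 2:
L_0(2) = (-2)·(-3)/[(-1)·(-2)] = 3
L_1(2) = (-1)·(-3)/[(1)·(-1)] = -3
L_2(2) = (-1)·(-2)/[(2)·(1)] = 1
Sum: (-39)·(3) + (-63)·(-3) + (-93)·(1) = -21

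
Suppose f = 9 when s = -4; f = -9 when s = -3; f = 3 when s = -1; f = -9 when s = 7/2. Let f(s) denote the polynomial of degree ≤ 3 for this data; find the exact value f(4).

-319/9

Evaluate each Lagrange basis at s = 4:
L_0(4) = (7)·(5)·(1/2)/[(-1)·(-3)·(-15/2)] = -7/9
L_1(4) = (8)·(5)·(1/2)/[(1)·(-2)·(-13/2)] = 20/13
L_2(4) = (8)·(7)·(1/2)/[(3)·(2)·(-9/2)] = -28/27
L_3(4) = (8)·(7)·(5)/[(15/2)·(13/2)·(9/2)] = 448/351
Sum: 9·(-7/9) + (-9)·(20/13) + 3·(-28/27) + (-9)·(448/351) = -319/9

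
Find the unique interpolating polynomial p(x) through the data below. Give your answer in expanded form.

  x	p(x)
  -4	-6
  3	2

p(x) = (8/7)x - 10/7

Build the Lagrange basis polynomials:
L_0(x) = (x - 3) / [-7] = -(1/7)x + 3/7
L_1(x) = (x + 4) / [7] = (1/7)x + 4/7
p(x) = (-6)·L_0 + 2·L_1
  (-6)·L_0(x) = (6/7)x - 18/7
  2·L_1(x) = (2/7)x + 8/7
Adding term by term: (8/7)x - 10/7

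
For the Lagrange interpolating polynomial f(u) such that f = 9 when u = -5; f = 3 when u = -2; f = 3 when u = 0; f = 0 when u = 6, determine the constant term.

3

Build the Lagrange basis polynomials:
L_0(u) = (u + 2)u(u - 6) / [-165] = -(1/165)u^3 + (4/165)u^2 + (4/55)u
L_1(u) = (u + 5)u(u - 6) / [48] = (1/48)u^3 - (1/48)u^2 - (5/8)u
L_2(u) = (u + 5)(u + 2)(u - 6) / [-60] = -(1/60)u^3 - (1/60)u^2 + (8/15)u + 1
L_3(u) = (u + 5)(u + 2)u / [528] = (1/528)u^3 + (7/528)u^2 + (5/264)u
f(u) = 9·L_0 + 3·L_1 + 3·L_2 + 0·L_3
Only the constant term is needed; take it from each L_i and combine:
9·(0) + 3·(0) + 3·(1) + 0·(0) = 3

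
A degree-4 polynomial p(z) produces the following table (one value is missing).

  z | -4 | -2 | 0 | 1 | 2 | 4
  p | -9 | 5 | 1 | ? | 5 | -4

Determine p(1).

283/128

The 5 known values determine p uniquely (degree ≤ 4).
Evaluate each Lagrange basis at z = 1:
L_0(1) = (3)·(1)·(-1)·(-3)/[(-2)·(-4)·(-6)·(-8)] = 3/128
L_1(1) = (5)·(1)·(-1)·(-3)/[(2)·(-2)·(-4)·(-6)] = -5/32
L_2(1) = (5)·(3)·(-1)·(-3)/[(4)·(2)·(-2)·(-4)] = 45/64
L_3(1) = (5)·(3)·(1)·(-3)/[(6)·(4)·(2)·(-2)] = 15/32
L_4(1) = (5)·(3)·(1)·(-1)/[(8)·(6)·(4)·(2)] = -5/128
Sum: (-9)·(3/128) + 5·(-5/32) + 1·(45/64) + 5·(15/32) + (-4)·(-5/128) = 283/128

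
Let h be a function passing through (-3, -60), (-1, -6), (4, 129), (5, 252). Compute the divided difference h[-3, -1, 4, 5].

2

h[-3,-1] = (-6 - (-60)) / (-1 - (-3)) = 27
h[-1,4] = (129 - (-6)) / (4 - (-1)) = 27
h[4,5] = (252 - 129) / (5 - 4) = 123
h[-3,-1,4] = (27 - 27) / (4 - (-3)) = 0
h[-1,4,5] = (123 - 27) / (5 - (-1)) = 16
h[-3,-1,4,5] = (16 - 0) / (5 - (-3)) = 2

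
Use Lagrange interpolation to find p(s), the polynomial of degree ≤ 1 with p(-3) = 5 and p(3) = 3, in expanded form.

p(s) = -(1/3)s + 4

L_0(s) = (s - 3) / [-6] = -(1/6)s + 1/2
L_1(s) = (s + 3) / [6] = (1/6)s + 1/2
p(s) = 5·L_0 + 3·L_1
  5·L_0(s) = -(5/6)s + 5/2
  3·L_1(s) = (1/2)s + 3/2
Adding term by term: -(1/3)s + 4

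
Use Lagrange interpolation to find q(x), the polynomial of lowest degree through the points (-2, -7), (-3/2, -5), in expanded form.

L_0(x) = (x + 3/2) / [-1/2] = -2x - 3
L_1(x) = (x + 2) / [1/2] = 2x + 4
q(x) = (-7)·L_0 + (-5)·L_1
  (-7)·L_0(x) = 14x + 21
  (-5)·L_1(x) = -10x - 20
Adding term by term: 4x + 1

q(x) = 4x + 1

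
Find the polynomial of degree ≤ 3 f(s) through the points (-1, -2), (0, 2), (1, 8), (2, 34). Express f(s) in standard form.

Build the Lagrange basis polynomials:
L_0(s) = s(s - 1)(s - 2) / [-6] = -(1/6)s^3 + (1/2)s^2 - (1/3)s
L_1(s) = (s + 1)(s - 1)(s - 2) / [2] = (1/2)s^3 - s^2 - (1/2)s + 1
L_2(s) = (s + 1)s(s - 2) / [-2] = -(1/2)s^3 + (1/2)s^2 + s
L_3(s) = (s + 1)s(s - 1) / [6] = (1/6)s^3 - (1/6)s
f(s) = (-2)·L_0 + 2·L_1 + 8·L_2 + 34·L_3
  (-2)·L_0(s) = (1/3)s^3 - s^2 + (2/3)s
  2·L_1(s) = s^3 - 2s^2 - s + 2
  8·L_2(s) = -4s^3 + 4s^2 + 8s
  34·L_3(s) = (17/3)s^3 - (17/3)s
Adding term by term: 3s^3 + s^2 + 2s + 2

f(s) = 3s^3 + s^2 + 2s + 2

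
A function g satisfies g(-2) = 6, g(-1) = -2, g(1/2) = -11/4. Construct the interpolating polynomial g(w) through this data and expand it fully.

Build the Lagrange basis polynomials:
L_0(w) = (w + 1)(w - 1/2) / [5/2] = (2/5)w^2 + (1/5)w - 1/5
L_1(w) = (w + 2)(w - 1/2) / [-3/2] = -(2/3)w^2 - w + 2/3
L_2(w) = (w + 2)(w + 1) / [15/4] = (4/15)w^2 + (4/5)w + 8/15
g(w) = 6·L_0 + (-2)·L_1 + (-11/4)·L_2
  6·L_0(w) = (12/5)w^2 + (6/5)w - 6/5
  (-2)·L_1(w) = (4/3)w^2 + 2w - 4/3
  (-11/4)·L_2(w) = -(11/15)w^2 - (11/5)w - 22/15
Adding term by term: 3w^2 + w - 4

g(w) = 3w^2 + w - 4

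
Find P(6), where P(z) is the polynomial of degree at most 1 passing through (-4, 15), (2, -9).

-25

Evaluate each Lagrange basis at z = 6:
L_0(6) = (4)/[(-6)] = -2/3
L_1(6) = (10)/[(6)] = 5/3
Sum: 15·(-2/3) + (-9)·(5/3) = -25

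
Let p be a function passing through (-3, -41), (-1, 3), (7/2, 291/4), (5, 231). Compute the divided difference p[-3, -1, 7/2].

-1

p[-3,-1] = (3 - (-41)) / (-1 - (-3)) = 22
p[-1,7/2] = (291/4 - 3) / (7/2 - (-1)) = 31/2
p[-3,-1,7/2] = (31/2 - 22) / (7/2 - (-3)) = -1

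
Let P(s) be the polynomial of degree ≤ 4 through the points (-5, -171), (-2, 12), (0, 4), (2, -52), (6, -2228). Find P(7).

Evaluate each Lagrange basis at s = 7:
L_0(7) = (9)·(7)·(5)·(1)/[(-3)·(-5)·(-7)·(-11)] = 3/11
L_1(7) = (12)·(7)·(5)·(1)/[(3)·(-2)·(-4)·(-8)] = -35/16
L_2(7) = (12)·(9)·(5)·(1)/[(5)·(2)·(-2)·(-6)] = 9/2
L_3(7) = (12)·(9)·(7)·(1)/[(7)·(4)·(2)·(-4)] = -27/8
L_4(7) = (12)·(9)·(7)·(5)/[(11)·(8)·(6)·(4)] = 315/176
Sum: (-171)·(3/11) + 12·(-35/16) + 4·(9/2) + (-52)·(-27/8) + (-2228)·(315/176) = -3867

-3867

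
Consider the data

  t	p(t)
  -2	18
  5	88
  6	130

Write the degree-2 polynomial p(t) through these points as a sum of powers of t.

p(t) = 4t^2 - 2t - 2

L_0(t) = (t - 5)(t - 6) / [56] = (1/56)t^2 - (11/56)t + 15/28
L_1(t) = (t + 2)(t - 6) / [-7] = -(1/7)t^2 + (4/7)t + 12/7
L_2(t) = (t + 2)(t - 5) / [8] = (1/8)t^2 - (3/8)t - 5/4
p(t) = 18·L_0 + 88·L_1 + 130·L_2
  18·L_0(t) = (9/28)t^2 - (99/28)t + 135/14
  88·L_1(t) = -(88/7)t^2 + (352/7)t + 1056/7
  130·L_2(t) = (65/4)t^2 - (195/4)t - 325/2
Adding term by term: 4t^2 - 2t - 2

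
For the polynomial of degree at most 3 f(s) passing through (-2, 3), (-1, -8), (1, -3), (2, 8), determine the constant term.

-55/6

Build the Lagrange basis polynomials:
L_0(s) = (s + 1)(s - 1)(s - 2) / [-12] = -(1/12)s^3 + (1/6)s^2 + (1/12)s - 1/6
L_1(s) = (s + 2)(s - 1)(s - 2) / [6] = (1/6)s^3 - (1/6)s^2 - (2/3)s + 2/3
L_2(s) = (s + 2)(s + 1)(s - 2) / [-6] = -(1/6)s^3 - (1/6)s^2 + (2/3)s + 2/3
L_3(s) = (s + 2)(s + 1)(s - 1) / [12] = (1/12)s^3 + (1/6)s^2 - (1/12)s - 1/6
f(s) = 3·L_0 + (-8)·L_1 + (-3)·L_2 + 8·L_3
Only the constant term is needed; take it from each L_i and combine:
3·(-1/6) + (-8)·(2/3) + (-3)·(2/3) + 8·(-1/6) = -55/6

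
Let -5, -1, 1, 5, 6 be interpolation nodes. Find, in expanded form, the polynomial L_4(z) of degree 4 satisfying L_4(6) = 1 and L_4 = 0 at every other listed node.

L_4(z) = (z + 5)(z + 1)(z - 1)(z - 5) / [(11)·(7)·(5)·(1)]
       = (z^4 - 26z^2 + 25) / (385)

L_4(z) = (1/385)z^4 - (26/385)z^2 + 5/77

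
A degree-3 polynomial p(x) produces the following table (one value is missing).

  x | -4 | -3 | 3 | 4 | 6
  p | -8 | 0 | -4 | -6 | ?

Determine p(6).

The 4 known values determine p uniquely (degree ≤ 3).
Evaluate each Lagrange basis at x = 6:
L_0(6) = (9)·(3)·(2)/[(-1)·(-7)·(-8)] = -27/28
L_1(6) = (10)·(3)·(2)/[(1)·(-6)·(-7)] = 10/7
L_2(6) = (10)·(9)·(2)/[(7)·(6)·(-1)] = -30/7
L_3(6) = (10)·(9)·(3)/[(8)·(7)·(1)] = 135/28
Sum: (-8)·(-27/28) + 0 + (-4)·(-30/7) + (-6)·(135/28) = -57/14

-57/14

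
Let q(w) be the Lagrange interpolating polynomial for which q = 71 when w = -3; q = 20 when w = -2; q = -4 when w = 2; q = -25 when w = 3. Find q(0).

Evaluate each Lagrange basis at w = 0:
L_0(0) = (2)·(-2)·(-3)/[(-1)·(-5)·(-6)] = -2/5
L_1(0) = (3)·(-2)·(-3)/[(1)·(-4)·(-5)] = 9/10
L_2(0) = (3)·(2)·(-3)/[(5)·(4)·(-1)] = 9/10
L_3(0) = (3)·(2)·(-2)/[(6)·(5)·(1)] = -2/5
Sum: 71·(-2/5) + 20·(9/10) + (-4)·(9/10) + (-25)·(-2/5) = -4

-4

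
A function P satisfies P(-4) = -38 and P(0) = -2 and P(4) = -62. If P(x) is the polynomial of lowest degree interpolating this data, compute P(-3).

L_0(-3) = (-3)·(-7)/[(-4)·(-8)] = 21/32
L_1(-3) = (1)·(-7)/[(4)·(-4)] = 7/16
L_2(-3) = (1)·(-3)/[(8)·(4)] = -3/32
Sum: (-38)·(21/32) + (-2)·(7/16) + (-62)·(-3/32) = -20

-20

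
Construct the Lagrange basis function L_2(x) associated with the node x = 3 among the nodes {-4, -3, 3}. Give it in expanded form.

L_2(x) = (x + 4)(x + 3) / [(7)·(6)]
       = (x^2 + 7x + 12) / (42)

L_2(x) = (1/42)x^2 + (1/6)x + 2/7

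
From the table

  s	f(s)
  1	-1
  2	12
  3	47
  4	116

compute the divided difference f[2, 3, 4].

17

f[2,3] = (47 - 12) / (3 - 2) = 35
f[3,4] = (116 - 47) / (4 - 3) = 69
f[2,3,4] = (69 - 35) / (4 - 2) = 17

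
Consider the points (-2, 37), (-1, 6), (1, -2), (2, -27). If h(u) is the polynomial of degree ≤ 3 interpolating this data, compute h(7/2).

Evaluate each Lagrange basis at u = 7/2:
L_0(7/2) = (9/2)·(5/2)·(3/2)/[(-1)·(-3)·(-4)] = -45/32
L_1(7/2) = (11/2)·(5/2)·(3/2)/[(1)·(-2)·(-3)] = 55/16
L_2(7/2) = (11/2)·(9/2)·(3/2)/[(3)·(2)·(-1)] = -99/16
L_3(7/2) = (11/2)·(9/2)·(5/2)/[(4)·(3)·(1)] = 165/32
Sum: 37·(-45/32) + 6·(55/16) + (-2)·(-99/16) + (-27)·(165/32) = -633/4

-633/4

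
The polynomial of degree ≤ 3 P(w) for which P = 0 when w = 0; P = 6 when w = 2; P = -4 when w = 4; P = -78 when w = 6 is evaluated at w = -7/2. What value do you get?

L_0(-7/2) = (-11/2)·(-15/2)·(-19/2)/[(-2)·(-4)·(-6)] = 1045/128
L_1(-7/2) = (-7/2)·(-15/2)·(-19/2)/[(2)·(-2)·(-4)] = -1995/128
L_2(-7/2) = (-7/2)·(-11/2)·(-19/2)/[(4)·(2)·(-2)] = 1463/128
L_3(-7/2) = (-7/2)·(-11/2)·(-15/2)/[(6)·(4)·(2)] = -385/128
Sum: 0 + 6·(-1995/128) + (-4)·(1463/128) + (-78)·(-385/128) = 763/8

763/8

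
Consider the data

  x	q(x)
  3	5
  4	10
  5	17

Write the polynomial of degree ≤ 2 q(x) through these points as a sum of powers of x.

Build the Lagrange basis polynomials:
L_0(x) = (x - 4)(x - 5) / [2] = (1/2)x^2 - (9/2)x + 10
L_1(x) = (x - 3)(x - 5) / [-1] = -x^2 + 8x - 15
L_2(x) = (x - 3)(x - 4) / [2] = (1/2)x^2 - (7/2)x + 6
q(x) = 5·L_0 + 10·L_1 + 17·L_2
  5·L_0(x) = (5/2)x^2 - (45/2)x + 50
  10·L_1(x) = -10x^2 + 80x - 150
  17·L_2(x) = (17/2)x^2 - (119/2)x + 102
Adding term by term: x^2 - 2x + 2

q(x) = x^2 - 2x + 2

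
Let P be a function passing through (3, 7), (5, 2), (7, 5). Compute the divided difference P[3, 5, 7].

P[3,5] = (2 - 7) / (5 - 3) = -5/2
P[5,7] = (5 - 2) / (7 - 5) = 3/2
P[3,5,7] = (3/2 - (-5/2)) / (7 - 3) = 1

1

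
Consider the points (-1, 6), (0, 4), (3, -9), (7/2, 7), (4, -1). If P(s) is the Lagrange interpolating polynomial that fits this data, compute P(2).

-10243/210

L_0(2) = (2)·(-1)·(-3/2)·(-2)/[(-1)·(-4)·(-9/2)·(-5)] = -1/15
L_1(2) = (3)·(-1)·(-3/2)·(-2)/[(1)·(-3)·(-7/2)·(-4)] = 3/14
L_2(2) = (3)·(2)·(-3/2)·(-2)/[(4)·(3)·(-1/2)·(-1)] = 3
L_3(2) = (3)·(2)·(-1)·(-2)/[(9/2)·(7/2)·(1/2)·(-1/2)] = -64/21
L_4(2) = (3)·(2)·(-1)·(-3/2)/[(5)·(4)·(1)·(1/2)] = 9/10
Sum: 6·(-1/15) + 4·(3/14) + (-9)·(3) + 7·(-64/21) + (-1)·(9/10) = -10243/210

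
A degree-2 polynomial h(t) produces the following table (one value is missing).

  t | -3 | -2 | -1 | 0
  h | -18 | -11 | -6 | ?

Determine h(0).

The 3 known values determine h uniquely (degree ≤ 2).
Evaluate each Lagrange basis at t = 0:
L_0(0) = (2)·(1)/[(-1)·(-2)] = 1
L_1(0) = (3)·(1)/[(1)·(-1)] = -3
L_2(0) = (3)·(2)/[(2)·(1)] = 3
Sum: (-18)·(1) + (-11)·(-3) + (-6)·(3) = -3

-3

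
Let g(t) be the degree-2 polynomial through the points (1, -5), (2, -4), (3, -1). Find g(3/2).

L_0(3/2) = (-1/2)·(-3/2)/[(-1)·(-2)] = 3/8
L_1(3/2) = (1/2)·(-3/2)/[(1)·(-1)] = 3/4
L_2(3/2) = (1/2)·(-1/2)/[(2)·(1)] = -1/8
Sum: (-5)·(3/8) + (-4)·(3/4) + (-1)·(-1/8) = -19/4

-19/4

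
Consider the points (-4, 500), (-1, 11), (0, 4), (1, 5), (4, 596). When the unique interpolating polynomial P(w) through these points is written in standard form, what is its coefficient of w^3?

Build the Lagrange basis polynomials:
L_0(w) = (w + 1)w(w - 1)(w - 4) / [480] = (1/480)w^4 - (1/120)w^3 - (1/480)w^2 + (1/120)w
L_1(w) = (w + 4)w(w - 1)(w - 4) / [-30] = -(1/30)w^4 + (1/30)w^3 + (8/15)w^2 - (8/15)w
L_2(w) = (w + 4)(w + 1)(w - 1)(w - 4) / [16] = (1/16)w^4 - (17/16)w^2 + 1
L_3(w) = (w + 4)(w + 1)w(w - 4) / [-30] = -(1/30)w^4 - (1/30)w^3 + (8/15)w^2 + (8/15)w
L_4(w) = (w + 4)(w + 1)w(w - 1) / [480] = (1/480)w^4 + (1/120)w^3 - (1/480)w^2 - (1/120)w
P(w) = 500·L_0 + 11·L_1 + 4·L_2 + 5·L_3 + 596·L_4
Only the coefficient of w^3 is needed; take it from each L_i and combine:
500·(-1/120) + 11·(1/30) + 4·(0) + 5·(-1/30) + 596·(1/120) = 1

1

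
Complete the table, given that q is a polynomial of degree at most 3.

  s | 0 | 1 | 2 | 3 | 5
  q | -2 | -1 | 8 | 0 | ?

-167

The 4 known values determine q uniquely (degree ≤ 3).
Evaluate each Lagrange basis at s = 5:
L_0(5) = (4)·(3)·(2)/[(-1)·(-2)·(-3)] = -4
L_1(5) = (5)·(3)·(2)/[(1)·(-1)·(-2)] = 15
L_2(5) = (5)·(4)·(2)/[(2)·(1)·(-1)] = -20
L_3(5) = (5)·(4)·(3)/[(3)·(2)·(1)] = 10
Sum: (-2)·(-4) + (-1)·(15) + 8·(-20) + 0 = -167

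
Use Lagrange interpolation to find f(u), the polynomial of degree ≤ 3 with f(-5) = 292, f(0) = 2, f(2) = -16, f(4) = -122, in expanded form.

L_0(u) = u(u - 2)(u - 4) / [-315] = -(1/315)u^3 + (2/105)u^2 - (8/315)u
L_1(u) = (u + 5)(u - 2)(u - 4) / [40] = (1/40)u^3 - (1/40)u^2 - (11/20)u + 1
L_2(u) = (u + 5)u(u - 4) / [-28] = -(1/28)u^3 - (1/28)u^2 + (5/7)u
L_3(u) = (u + 5)u(u - 2) / [72] = (1/72)u^3 + (1/24)u^2 - (5/36)u
f(u) = 292·L_0 + 2·L_1 + (-16)·L_2 + (-122)·L_3
  292·L_0(u) = -(292/315)u^3 + (584/105)u^2 - (2336/315)u
  2·L_1(u) = (1/20)u^3 - (1/20)u^2 - (11/10)u + 2
  (-16)·L_2(u) = (4/7)u^3 + (4/7)u^2 - (80/7)u
  (-122)·L_3(u) = -(61/36)u^3 - (61/12)u^2 + (305/18)u
Adding term by term: -2u^3 + u^2 - 3u + 2

f(u) = -2u^3 + u^2 - 3u + 2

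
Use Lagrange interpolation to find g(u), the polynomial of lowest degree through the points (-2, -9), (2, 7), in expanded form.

Build the Lagrange basis polynomials:
L_0(u) = (u - 2) / [-4] = -(1/4)u + 1/2
L_1(u) = (u + 2) / [4] = (1/4)u + 1/2
g(u) = (-9)·L_0 + 7·L_1
  (-9)·L_0(u) = (9/4)u - 9/2
  7·L_1(u) = (7/4)u + 7/2
Adding term by term: 4u - 1

g(u) = 4u - 1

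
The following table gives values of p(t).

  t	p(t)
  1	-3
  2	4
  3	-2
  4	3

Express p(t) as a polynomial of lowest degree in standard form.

p(t) = 4t^3 - (61/2)t^2 + (141/2)t - 47

Newton's divided differences:
p[1,2] = (4 - (-3)) / (2 - 1) = 7
p[2,3] = (-2 - 4) / (3 - 2) = -6
p[3,4] = (3 - (-2)) / (4 - 3) = 5
p[1,2,3] = (-6 - 7) / (3 - 1) = -13/2
p[2,3,4] = (5 - (-6)) / (4 - 2) = 11/2
p[1,2,3,4] = (11/2 - (-13/2)) / (4 - 1) = 4
p(t) = -3 + 7·(t - 1) + (-13/2)·(t - 1)(t - 2) + 4·(t - 1)(t - 2)(t - 3)
Expanding: p(t) = 4t^3 - (61/2)t^2 + (141/2)t - 47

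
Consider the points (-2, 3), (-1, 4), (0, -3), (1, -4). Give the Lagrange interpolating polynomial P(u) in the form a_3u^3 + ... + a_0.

P(u) = (7/3)u^3 + 3u^2 - (19/3)u - 3

Build the Lagrange basis polynomials:
L_0(u) = (u + 1)u(u - 1) / [-6] = -(1/6)u^3 + (1/6)u
L_1(u) = (u + 2)u(u - 1) / [2] = (1/2)u^3 + (1/2)u^2 - u
L_2(u) = (u + 2)(u + 1)(u - 1) / [-2] = -(1/2)u^3 - u^2 + (1/2)u + 1
L_3(u) = (u + 2)(u + 1)u / [6] = (1/6)u^3 + (1/2)u^2 + (1/3)u
P(u) = 3·L_0 + 4·L_1 + (-3)·L_2 + (-4)·L_3
  3·L_0(u) = -(1/2)u^3 + (1/2)u
  4·L_1(u) = 2u^3 + 2u^2 - 4u
  (-3)·L_2(u) = (3/2)u^3 + 3u^2 - (3/2)u - 3
  (-4)·L_3(u) = -(2/3)u^3 - 2u^2 - (4/3)u
Adding term by term: (7/3)u^3 + 3u^2 - (19/3)u - 3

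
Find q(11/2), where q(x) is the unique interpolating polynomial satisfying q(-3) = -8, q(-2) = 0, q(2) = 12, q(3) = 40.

L_0(11/2) = (15/2)·(7/2)·(5/2)/[(-1)·(-5)·(-6)] = -35/16
L_1(11/2) = (17/2)·(7/2)·(5/2)/[(1)·(-4)·(-5)] = 119/32
L_2(11/2) = (17/2)·(15/2)·(5/2)/[(5)·(4)·(-1)] = -255/32
L_3(11/2) = (17/2)·(15/2)·(7/2)/[(6)·(5)·(1)] = 119/16
Sum: (-8)·(-35/16) + 0 + 12·(-255/32) + 40·(119/16) = 1755/8

1755/8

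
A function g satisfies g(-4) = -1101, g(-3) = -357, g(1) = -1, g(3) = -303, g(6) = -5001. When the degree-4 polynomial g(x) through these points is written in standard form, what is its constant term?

3

Build the Lagrange basis polynomials:
L_0(x) = (x + 3)(x - 1)(x - 3)(x - 6) / [350] = (1/350)x^4 - (1/50)x^3 - (3/350)x^2 + (9/50)x - 27/175
L_1(x) = (x + 4)(x - 1)(x - 3)(x - 6) / [-216] = -(1/216)x^4 + (1/36)x^3 + (13/216)x^2 - (5/12)x + 1/3
L_2(x) = (x + 4)(x + 3)(x - 3)(x - 6) / [200] = (1/200)x^4 - (1/100)x^3 - (33/200)x^2 + (9/100)x + 27/25
L_3(x) = (x + 4)(x + 3)(x - 1)(x - 6) / [-252] = -(1/252)x^4 + (31/252)x^2 + (1/6)x - 2/7
L_4(x) = (x + 4)(x + 3)(x - 1)(x - 3) / [1350] = (1/1350)x^4 + (1/450)x^3 - (13/1350)x^2 - (1/50)x + 2/75
g(x) = (-1101)·L_0 + (-357)·L_1 + (-1)·L_2 + (-303)·L_3 + (-5001)·L_4
Only the constant term is needed; take it from each L_i and combine:
(-1101)·(-27/175) + (-357)·(1/3) + (-1)·(27/25) + (-303)·(-2/7) + (-5001)·(2/75) = 3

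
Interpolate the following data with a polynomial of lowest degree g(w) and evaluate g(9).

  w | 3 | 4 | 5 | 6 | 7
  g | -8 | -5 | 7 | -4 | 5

Evaluate each Lagrange basis at w = 9:
L_0(9) = (5)·(4)·(3)·(2)/[(-1)·(-2)·(-3)·(-4)] = 5
L_1(9) = (6)·(4)·(3)·(2)/[(1)·(-1)·(-2)·(-3)] = -24
L_2(9) = (6)·(5)·(3)·(2)/[(2)·(1)·(-1)·(-2)] = 45
L_3(9) = (6)·(5)·(4)·(2)/[(3)·(2)·(1)·(-1)] = -40
L_4(9) = (6)·(5)·(4)·(3)/[(4)·(3)·(2)·(1)] = 15
Sum: (-8)·(5) + (-5)·(-24) + 7·(45) + (-4)·(-40) + 5·(15) = 630

630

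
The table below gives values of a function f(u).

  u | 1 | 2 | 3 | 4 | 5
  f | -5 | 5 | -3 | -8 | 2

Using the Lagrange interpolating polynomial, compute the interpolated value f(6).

Evaluate each Lagrange basis at u = 6:
L_0(6) = (4)·(3)·(2)·(1)/[(-1)·(-2)·(-3)·(-4)] = 1
L_1(6) = (5)·(3)·(2)·(1)/[(1)·(-1)·(-2)·(-3)] = -5
L_2(6) = (5)·(4)·(2)·(1)/[(2)·(1)·(-1)·(-2)] = 10
L_3(6) = (5)·(4)·(3)·(1)/[(3)·(2)·(1)·(-1)] = -10
L_4(6) = (5)·(4)·(3)·(2)/[(4)·(3)·(2)·(1)] = 5
Sum: (-5)·(1) + 5·(-5) + (-3)·(10) + (-8)·(-10) + 2·(5) = 30

30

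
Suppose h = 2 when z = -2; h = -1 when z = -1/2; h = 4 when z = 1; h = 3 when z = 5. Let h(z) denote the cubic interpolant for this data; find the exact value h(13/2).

Evaluate each Lagrange basis at z = 13/2:
L_0(13/2) = (7)·(11/2)·(3/2)/[(-3/2)·(-3)·(-7)] = -11/6
L_1(13/2) = (17/2)·(11/2)·(3/2)/[(3/2)·(-3/2)·(-11/2)] = 17/3
L_2(13/2) = (17/2)·(7)·(3/2)/[(3)·(3/2)·(-4)] = -119/24
L_3(13/2) = (17/2)·(7)·(11/2)/[(7)·(11/2)·(4)] = 17/8
Sum: 2·(-11/6) + (-1)·(17/3) + 4·(-119/24) + 3·(17/8) = -547/24

-547/24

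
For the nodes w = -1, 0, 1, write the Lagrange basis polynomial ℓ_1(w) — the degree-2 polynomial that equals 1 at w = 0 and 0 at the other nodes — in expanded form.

ℓ_1(w) = (w + 1)(w - 1) / [(1)·(-1)]
       = (w^2 - 1) / (-1)

ℓ_1(w) = -w^2 + 1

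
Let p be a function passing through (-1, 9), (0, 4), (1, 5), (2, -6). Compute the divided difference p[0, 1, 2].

-6

p[0,1] = (5 - 4) / (1 - 0) = 1
p[1,2] = (-6 - 5) / (2 - 1) = -11
p[0,1,2] = (-11 - 1) / (2 - 0) = -6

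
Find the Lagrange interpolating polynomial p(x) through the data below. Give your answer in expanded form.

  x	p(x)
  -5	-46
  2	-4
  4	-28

Build the Lagrange basis polynomials:
L_0(x) = (x - 2)(x - 4) / [63] = (1/63)x^2 - (2/21)x + 8/63
L_1(x) = (x + 5)(x - 4) / [-14] = -(1/14)x^2 - (1/14)x + 10/7
L_2(x) = (x + 5)(x - 2) / [18] = (1/18)x^2 + (1/6)x - 5/9
p(x) = (-46)·L_0 + (-4)·L_1 + (-28)·L_2
  (-46)·L_0(x) = -(46/63)x^2 + (92/21)x - 368/63
  (-4)·L_1(x) = (2/7)x^2 + (2/7)x - 40/7
  (-28)·L_2(x) = -(14/9)x^2 - (14/3)x + 140/9
Adding term by term: -2x^2 + 4

p(x) = -2x^2 + 4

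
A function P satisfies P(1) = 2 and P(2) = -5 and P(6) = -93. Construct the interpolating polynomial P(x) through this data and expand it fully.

P(x) = -3x^2 + 2x + 3

L_0(x) = (x - 2)(x - 6) / [5] = (1/5)x^2 - (8/5)x + 12/5
L_1(x) = (x - 1)(x - 6) / [-4] = -(1/4)x^2 + (7/4)x - 3/2
L_2(x) = (x - 1)(x - 2) / [20] = (1/20)x^2 - (3/20)x + 1/10
P(x) = 2·L_0 + (-5)·L_1 + (-93)·L_2
  2·L_0(x) = (2/5)x^2 - (16/5)x + 24/5
  (-5)·L_1(x) = (5/4)x^2 - (35/4)x + 15/2
  (-93)·L_2(x) = -(93/20)x^2 + (279/20)x - 93/10
Adding term by term: -3x^2 + 2x + 3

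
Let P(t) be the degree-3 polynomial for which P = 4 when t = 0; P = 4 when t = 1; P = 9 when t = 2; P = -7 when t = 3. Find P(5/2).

Using Newton's divided-difference form:
P[0,1] = (4 - 4) / (1 - 0) = 0
P[1,2] = (9 - 4) / (2 - 1) = 5
P[2,3] = (-7 - 9) / (3 - 2) = -16
P[0,1,2] = (5 - 0) / (2 - 0) = 5/2
P[1,2,3] = (-16 - 5) / (3 - 1) = -21/2
P[0,1,2,3] = (-21/2 - 5/2) / (3 - 0) = -13/3
P(5/2) = 4 + 0·(5/2) + (5/2)·(5/2)·(3/2) + (-13/3)·(5/2)·(3/2)·(1/2) = 21/4

21/4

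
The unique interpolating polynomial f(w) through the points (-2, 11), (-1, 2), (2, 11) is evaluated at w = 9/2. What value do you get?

Using Newton's divided-difference form:
f[-2,-1] = (2 - 11) / (-1 - (-2)) = -9
f[-1,2] = (11 - 2) / (2 - (-1)) = 3
f[-2,-1,2] = (3 - (-9)) / (2 - (-2)) = 3
f(9/2) = 11 + (-9)·(13/2) + 3·(13/2)·(11/2) = 239/4

239/4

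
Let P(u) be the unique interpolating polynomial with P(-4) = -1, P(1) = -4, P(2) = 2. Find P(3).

Using Newton's divided-difference form:
P[-4,1] = (-4 - (-1)) / (1 - (-4)) = -3/5
P[1,2] = (2 - (-4)) / (2 - 1) = 6
P[-4,1,2] = (6 - (-3/5)) / (2 - (-4)) = 11/10
P(3) = -1 + (-3/5)·(7) + (11/10)·(7)·(2) = 51/5

51/5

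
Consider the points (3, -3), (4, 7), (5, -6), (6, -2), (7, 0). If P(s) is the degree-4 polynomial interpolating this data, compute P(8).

-78

L_0(8) = (4)·(3)·(2)·(1)/[(-1)·(-2)·(-3)·(-4)] = 1
L_1(8) = (5)·(3)·(2)·(1)/[(1)·(-1)·(-2)·(-3)] = -5
L_2(8) = (5)·(4)·(2)·(1)/[(2)·(1)·(-1)·(-2)] = 10
L_3(8) = (5)·(4)·(3)·(1)/[(3)·(2)·(1)·(-1)] = -10
L_4(8) = (5)·(4)·(3)·(2)/[(4)·(3)·(2)·(1)] = 5
Sum: (-3)·(1) + 7·(-5) + (-6)·(10) + (-2)·(-10) + 0 = -78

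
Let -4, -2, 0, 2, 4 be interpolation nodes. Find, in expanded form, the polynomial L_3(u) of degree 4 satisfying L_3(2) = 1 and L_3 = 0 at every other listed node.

L_3(u) = -(1/96)u^4 - (1/48)u^3 + (1/6)u^2 + (1/3)u

L_3(u) = (u + 4)(u + 2)u(u - 4) / [(6)·(4)·(2)·(-2)]
       = (u^4 + 2u^3 - 16u^2 - 32u) / (-96)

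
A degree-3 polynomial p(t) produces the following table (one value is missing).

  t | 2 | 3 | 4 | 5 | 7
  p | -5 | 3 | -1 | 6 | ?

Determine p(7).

145

The 4 known values determine p uniquely (degree ≤ 3).
Evaluate each Lagrange basis at t = 7:
L_0(7) = (4)·(3)·(2)/[(-1)·(-2)·(-3)] = -4
L_1(7) = (5)·(3)·(2)/[(1)·(-1)·(-2)] = 15
L_2(7) = (5)·(4)·(2)/[(2)·(1)·(-1)] = -20
L_3(7) = (5)·(4)·(3)/[(3)·(2)·(1)] = 10
Sum: (-5)·(-4) + 3·(15) + (-1)·(-20) + 6·(10) = 145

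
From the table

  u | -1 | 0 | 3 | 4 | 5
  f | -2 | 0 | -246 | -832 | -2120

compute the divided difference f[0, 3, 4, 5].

-45

f[0,3] = (-246 - 0) / (3 - 0) = -82
f[3,4] = (-832 - (-246)) / (4 - 3) = -586
f[4,5] = (-2120 - (-832)) / (5 - 4) = -1288
f[0,3,4] = (-586 - (-82)) / (4 - 0) = -126
f[3,4,5] = (-1288 - (-586)) / (5 - 3) = -351
f[0,3,4,5] = (-351 - (-126)) / (5 - 0) = -45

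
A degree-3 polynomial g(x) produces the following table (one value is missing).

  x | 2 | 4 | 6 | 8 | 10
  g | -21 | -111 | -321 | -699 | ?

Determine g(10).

-1293

The 4 known values determine g uniquely (degree ≤ 3).
Evaluate each Lagrange basis at x = 10:
L_0(10) = (6)·(4)·(2)/[(-2)·(-4)·(-6)] = -1
L_1(10) = (8)·(4)·(2)/[(2)·(-2)·(-4)] = 4
L_2(10) = (8)·(6)·(2)/[(4)·(2)·(-2)] = -6
L_3(10) = (8)·(6)·(4)/[(6)·(4)·(2)] = 4
Sum: (-21)·(-1) + (-111)·(4) + (-321)·(-6) + (-699)·(4) = -1293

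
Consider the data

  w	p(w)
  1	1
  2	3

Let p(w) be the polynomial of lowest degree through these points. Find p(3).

Evaluate each Lagrange basis at w = 3:
L_0(3) = (1)/[(-1)] = -1
L_1(3) = (2)/[(1)] = 2
Sum: 1·(-1) + 3·(2) = 5

5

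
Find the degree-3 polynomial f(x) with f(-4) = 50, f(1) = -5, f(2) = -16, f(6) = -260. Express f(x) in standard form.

f(x) = -x^3 - x^2 - x - 2

Build the Lagrange basis polynomials:
L_0(x) = (x - 1)(x - 2)(x - 6) / [-300] = -(1/300)x^3 + (3/100)x^2 - (1/15)x + 1/25
L_1(x) = (x + 4)(x - 2)(x - 6) / [25] = (1/25)x^3 - (4/25)x^2 - (4/5)x + 48/25
L_2(x) = (x + 4)(x - 1)(x - 6) / [-24] = -(1/24)x^3 + (1/8)x^2 + (11/12)x - 1
L_3(x) = (x + 4)(x - 1)(x - 2) / [200] = (1/200)x^3 + (1/200)x^2 - (1/20)x + 1/25
f(x) = 50·L_0 + (-5)·L_1 + (-16)·L_2 + (-260)·L_3
  50·L_0(x) = -(1/6)x^3 + (3/2)x^2 - (10/3)x + 2
  (-5)·L_1(x) = -(1/5)x^3 + (4/5)x^2 + 4x - 48/5
  (-16)·L_2(x) = (2/3)x^3 - 2x^2 - (44/3)x + 16
  (-260)·L_3(x) = -(13/10)x^3 - (13/10)x^2 + 13x - 52/5
Adding term by term: -x^3 - x^2 - x - 2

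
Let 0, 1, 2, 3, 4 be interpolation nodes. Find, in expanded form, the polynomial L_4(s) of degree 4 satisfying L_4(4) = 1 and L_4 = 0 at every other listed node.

L_4(s) = (1/24)s^4 - (1/4)s^3 + (11/24)s^2 - (1/4)s

L_4(s) = s(s - 1)(s - 2)(s - 3) / [(4)·(3)·(2)·(1)]
       = (s^4 - 6s^3 + 11s^2 - 6s) / (24)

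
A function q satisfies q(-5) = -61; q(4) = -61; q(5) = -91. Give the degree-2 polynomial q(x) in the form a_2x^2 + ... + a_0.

q(x) = -3x^2 - 3x - 1

Newton's divided differences:
q[-5,4] = (-61 - (-61)) / (4 - (-5)) = 0
q[4,5] = (-91 - (-61)) / (5 - 4) = -30
q[-5,4,5] = (-30 - 0) / (5 - (-5)) = -3
q(x) = -61 + (-3)·(x + 5)(x - 4)
Expanding: q(x) = -3x^2 - 3x - 1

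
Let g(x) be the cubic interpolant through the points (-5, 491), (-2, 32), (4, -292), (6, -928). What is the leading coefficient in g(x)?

-4

The leading coefficient equals the top divided difference g[-5,-2,4,6].
g[-5,-2] = (32 - 491) / (-2 - (-5)) = -153
g[-2,4] = (-292 - 32) / (4 - (-2)) = -54
g[4,6] = (-928 - (-292)) / (6 - 4) = -318
g[-5,-2,4] = (-54 - (-153)) / (4 - (-5)) = 11
g[-2,4,6] = (-318 - (-54)) / (6 - (-2)) = -33
g[-5,-2,4,6] = (-33 - 11) / (6 - (-5)) = -4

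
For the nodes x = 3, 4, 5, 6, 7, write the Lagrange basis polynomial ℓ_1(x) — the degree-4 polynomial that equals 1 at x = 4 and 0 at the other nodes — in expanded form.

ℓ_1(x) = -(1/6)x^4 + (7/2)x^3 - (161/6)x^2 + (177/2)x - 105

ℓ_1(x) = (x - 3)(x - 5)(x - 6)(x - 7) / [(1)·(-1)·(-2)·(-3)]
       = (x^4 - 21x^3 + 161x^2 - 531x + 630) / (-6)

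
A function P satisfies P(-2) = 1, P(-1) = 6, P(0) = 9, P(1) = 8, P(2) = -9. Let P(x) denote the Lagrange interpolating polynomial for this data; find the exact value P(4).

Evaluate each Lagrange basis at x = 4:
L_0(4) = (5)·(4)·(3)·(2)/[(-1)·(-2)·(-3)·(-4)] = 5
L_1(4) = (6)·(4)·(3)·(2)/[(1)·(-1)·(-2)·(-3)] = -24
L_2(4) = (6)·(5)·(3)·(2)/[(2)·(1)·(-1)·(-2)] = 45
L_3(4) = (6)·(5)·(4)·(2)/[(3)·(2)·(1)·(-1)] = -40
L_4(4) = (6)·(5)·(4)·(3)/[(4)·(3)·(2)·(1)] = 15
Sum: 1·(5) + 6·(-24) + 9·(45) + 8·(-40) + (-9)·(15) = -189

-189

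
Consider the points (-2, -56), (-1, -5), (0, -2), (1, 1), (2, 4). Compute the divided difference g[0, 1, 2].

0

g[0,1] = (1 - (-2)) / (1 - 0) = 3
g[1,2] = (4 - 1) / (2 - 1) = 3
g[0,1,2] = (3 - 3) / (2 - 0) = 0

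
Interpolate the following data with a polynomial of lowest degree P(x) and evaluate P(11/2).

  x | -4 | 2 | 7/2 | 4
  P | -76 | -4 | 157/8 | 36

969/8

Using Newton's divided-difference form:
P[-4,2] = (-4 - (-76)) / (2 - (-4)) = 12
P[2,7/2] = (157/8 - (-4)) / (7/2 - 2) = 63/4
P[7/2,4] = (36 - 157/8) / (4 - 7/2) = 131/4
P[-4,2,7/2] = (63/4 - 12) / (7/2 - (-4)) = 1/2
P[2,7/2,4] = (131/4 - 63/4) / (4 - 2) = 17/2
P[-4,2,7/2,4] = (17/2 - 1/2) / (4 - (-4)) = 1
P(11/2) = -76 + 12·(19/2) + (1/2)·(19/2)·(7/2) + 1·(19/2)·(7/2)·(2) = 969/8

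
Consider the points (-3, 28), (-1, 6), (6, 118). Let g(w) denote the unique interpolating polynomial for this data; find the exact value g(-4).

48

Evaluate each Lagrange basis at w = -4:
L_0(-4) = (-3)·(-10)/[(-2)·(-9)] = 5/3
L_1(-4) = (-1)·(-10)/[(2)·(-7)] = -5/7
L_2(-4) = (-1)·(-3)/[(9)·(7)] = 1/21
Sum: 28·(5/3) + 6·(-5/7) + 118·(1/21) = 48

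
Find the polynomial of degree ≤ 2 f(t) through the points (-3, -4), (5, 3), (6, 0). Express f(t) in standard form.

Build the Lagrange basis polynomials:
L_0(t) = (t - 5)(t - 6) / [72] = (1/72)t^2 - (11/72)t + 5/12
L_1(t) = (t + 3)(t - 6) / [-8] = -(1/8)t^2 + (3/8)t + 9/4
L_2(t) = (t + 3)(t - 5) / [9] = (1/9)t^2 - (2/9)t - 5/3
f(t) = (-4)·L_0 + 3·L_1 + 0·L_2
  (-4)·L_0(t) = -(1/18)t^2 + (11/18)t - 5/3
  3·L_1(t) = -(3/8)t^2 + (9/8)t + 27/4
  0·L_2(t) = 0
Adding term by term: -(31/72)t^2 + (125/72)t + 61/12

f(t) = -(31/72)t^2 + (125/72)t + 61/12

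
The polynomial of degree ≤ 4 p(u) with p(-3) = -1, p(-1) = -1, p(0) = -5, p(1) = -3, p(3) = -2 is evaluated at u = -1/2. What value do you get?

-2803/768

Evaluate each Lagrange basis at u = -1/2:
L_0(-1/2) = (1/2)·(-1/2)·(-3/2)·(-7/2)/[(-2)·(-3)·(-4)·(-6)] = -7/768
L_1(-1/2) = (5/2)·(-1/2)·(-3/2)·(-7/2)/[(2)·(-1)·(-2)·(-4)] = 105/256
L_2(-1/2) = (5/2)·(1/2)·(-3/2)·(-7/2)/[(3)·(1)·(-1)·(-3)] = 35/48
L_3(-1/2) = (5/2)·(1/2)·(-1/2)·(-7/2)/[(4)·(2)·(1)·(-2)] = -35/256
L_4(-1/2) = (5/2)·(1/2)·(-1/2)·(-3/2)/[(6)·(4)·(3)·(2)] = 5/768
Sum: (-1)·(-7/768) + (-1)·(105/256) + (-5)·(35/48) + (-3)·(-35/256) + (-2)·(5/768) = -2803/768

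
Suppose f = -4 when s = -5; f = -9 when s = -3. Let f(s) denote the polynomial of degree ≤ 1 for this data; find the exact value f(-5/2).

Evaluate each Lagrange basis at s = -5/2:
L_0(-5/2) = (1/2)/[(-2)] = -1/4
L_1(-5/2) = (5/2)/[(2)] = 5/4
Sum: (-4)·(-1/4) + (-9)·(5/4) = -41/4

-41/4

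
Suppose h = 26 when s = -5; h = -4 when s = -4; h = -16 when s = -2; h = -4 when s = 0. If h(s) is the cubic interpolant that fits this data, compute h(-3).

-16

L_0(-3) = (1)·(-1)·(-3)/[(-1)·(-3)·(-5)] = -1/5
L_1(-3) = (2)·(-1)·(-3)/[(1)·(-2)·(-4)] = 3/4
L_2(-3) = (2)·(1)·(-3)/[(3)·(2)·(-2)] = 1/2
L_3(-3) = (2)·(1)·(-1)/[(5)·(4)·(2)] = -1/20
Sum: 26·(-1/5) + (-4)·(3/4) + (-16)·(1/2) + (-4)·(-1/20) = -16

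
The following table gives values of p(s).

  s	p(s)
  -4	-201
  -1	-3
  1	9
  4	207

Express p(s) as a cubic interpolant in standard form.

Build the Lagrange basis polynomials:
L_0(s) = (s + 1)(s - 1)(s - 4) / [-120] = -(1/120)s^3 + (1/30)s^2 + (1/120)s - 1/30
L_1(s) = (s + 4)(s - 1)(s - 4) / [30] = (1/30)s^3 - (1/30)s^2 - (8/15)s + 8/15
L_2(s) = (s + 4)(s + 1)(s - 4) / [-30] = -(1/30)s^3 - (1/30)s^2 + (8/15)s + 8/15
L_3(s) = (s + 4)(s + 1)(s - 1) / [120] = (1/120)s^3 + (1/30)s^2 - (1/120)s - 1/30
p(s) = (-201)·L_0 + (-3)·L_1 + 9·L_2 + 207·L_3
  (-201)·L_0(s) = (67/40)s^3 - (67/10)s^2 - (67/40)s + 67/10
  (-3)·L_1(s) = -(1/10)s^3 + (1/10)s^2 + (8/5)s - 8/5
  9·L_2(s) = -(3/10)s^3 - (3/10)s^2 + (24/5)s + 24/5
  207·L_3(s) = (69/40)s^3 + (69/10)s^2 - (69/40)s - 69/10
Adding term by term: 3s^3 + 3s + 3

p(s) = 3s^3 + 3s + 3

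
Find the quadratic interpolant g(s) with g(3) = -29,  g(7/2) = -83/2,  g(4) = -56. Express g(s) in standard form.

g(s) = -4s^2 + s + 4

L_0(s) = (s - 7/2)(s - 4) / [1/2] = 2s^2 - 15s + 28
L_1(s) = (s - 3)(s - 4) / [-1/4] = -4s^2 + 28s - 48
L_2(s) = (s - 3)(s - 7/2) / [1/2] = 2s^2 - 13s + 21
g(s) = (-29)·L_0 + (-83/2)·L_1 + (-56)·L_2
  (-29)·L_0(s) = -58s^2 + 435s - 812
  (-83/2)·L_1(s) = 166s^2 - 1162s + 1992
  (-56)·L_2(s) = -112s^2 + 728s - 1176
Adding term by term: -4s^2 + s + 4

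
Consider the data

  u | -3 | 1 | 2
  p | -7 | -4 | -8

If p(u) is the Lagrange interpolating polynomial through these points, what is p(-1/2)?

-25/16

Evaluate each Lagrange basis at u = -1/2:
L_0(-1/2) = (-3/2)·(-5/2)/[(-4)·(-5)] = 3/16
L_1(-1/2) = (5/2)·(-5/2)/[(4)·(-1)] = 25/16
L_2(-1/2) = (5/2)·(-3/2)/[(5)·(1)] = -3/4
Sum: (-7)·(3/16) + (-4)·(25/16) + (-8)·(-3/4) = -25/16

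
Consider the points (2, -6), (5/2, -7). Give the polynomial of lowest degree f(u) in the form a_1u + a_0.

L_0(u) = (u - 5/2) / [-1/2] = -2u + 5
L_1(u) = (u - 2) / [1/2] = 2u - 4
f(u) = (-6)·L_0 + (-7)·L_1
  (-6)·L_0(u) = 12u - 30
  (-7)·L_1(u) = -14u + 28
Adding term by term: -2u - 2

f(u) = -2u - 2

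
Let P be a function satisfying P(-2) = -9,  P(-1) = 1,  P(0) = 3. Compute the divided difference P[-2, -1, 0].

P[-2,-1] = (1 - (-9)) / (-1 - (-2)) = 10
P[-1,0] = (3 - 1) / (0 - (-1)) = 2
P[-2,-1,0] = (2 - 10) / (0 - (-2)) = -4

-4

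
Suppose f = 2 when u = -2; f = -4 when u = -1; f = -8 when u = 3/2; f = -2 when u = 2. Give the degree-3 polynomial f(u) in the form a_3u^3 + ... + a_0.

Build the Lagrange basis polynomials:
L_0(u) = (u + 1)(u - 3/2)(u - 2) / [-14] = -(1/14)u^3 + (5/28)u^2 + (1/28)u - 3/14
L_1(u) = (u + 2)(u - 3/2)(u - 2) / [15/2] = (2/15)u^3 - (1/5)u^2 - (8/15)u + 4/5
L_2(u) = (u + 2)(u + 1)(u - 2) / [-35/8] = -(8/35)u^3 - (8/35)u^2 + (32/35)u + 32/35
L_3(u) = (u + 2)(u + 1)(u - 3/2) / [6] = (1/6)u^3 + (1/4)u^2 - (5/12)u - 1/2
f(u) = 2·L_0 + (-4)·L_1 + (-8)·L_2 + (-2)·L_3
  2·L_0(u) = -(1/7)u^3 + (5/14)u^2 + (1/14)u - 3/7
  (-4)·L_1(u) = -(8/15)u^3 + (4/5)u^2 + (32/15)u - 16/5
  (-8)·L_2(u) = (64/35)u^3 + (64/35)u^2 - (256/35)u - 256/35
  (-2)·L_3(u) = -(1/3)u^3 - (1/2)u^2 + (5/6)u + 1
Adding term by term: (86/105)u^3 + (87/35)u^2 - (449/105)u - 348/35

f(u) = (86/105)u^3 + (87/35)u^2 - (449/105)u - 348/35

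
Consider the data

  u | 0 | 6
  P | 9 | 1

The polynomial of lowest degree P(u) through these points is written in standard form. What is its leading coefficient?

-4/3

Build the Lagrange basis polynomials:
L_0(u) = (u - 6) / [-6] = -(1/6)u + 1
L_1(u) = u / [6] = (1/6)u
P(u) = 9·L_0 + 1·L_1
Only the coefficient of u is needed; take it from each L_i and combine:
9·(-1/6) + 1·(1/6) = -4/3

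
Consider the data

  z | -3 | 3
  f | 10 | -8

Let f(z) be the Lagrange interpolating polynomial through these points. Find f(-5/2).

17/2

Evaluate each Lagrange basis at z = -5/2:
L_0(-5/2) = (-11/2)/[(-6)] = 11/12
L_1(-5/2) = (1/2)/[(6)] = 1/12
Sum: 10·(11/12) + (-8)·(1/12) = 17/2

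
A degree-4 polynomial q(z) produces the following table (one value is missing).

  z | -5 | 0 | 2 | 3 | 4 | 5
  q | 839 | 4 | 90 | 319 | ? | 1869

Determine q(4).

The 5 known values determine q uniquely (degree ≤ 4).
Evaluate each Lagrange basis at z = 4:
L_0(4) = (4)·(2)·(1)·(-1)/[(-5)·(-7)·(-8)·(-10)] = -1/350
L_1(4) = (9)·(2)·(1)·(-1)/[(5)·(-2)·(-3)·(-5)] = 3/25
L_2(4) = (9)·(4)·(1)·(-1)/[(7)·(2)·(-1)·(-3)] = -6/7
L_3(4) = (9)·(4)·(2)·(-1)/[(8)·(3)·(1)·(-2)] = 3/2
L_4(4) = (9)·(4)·(2)·(1)/[(10)·(5)·(3)·(2)] = 6/25
Sum: 839·(-1/350) + 4·(3/25) + 90·(-6/7) + 319·(3/2) + 1869·(6/25) = 848

848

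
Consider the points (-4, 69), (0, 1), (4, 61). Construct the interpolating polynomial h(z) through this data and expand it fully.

Newton's divided differences:
h[-4,0] = (1 - 69) / (0 - (-4)) = -17
h[0,4] = (61 - 1) / (4 - 0) = 15
h[-4,0,4] = (15 - (-17)) / (4 - (-4)) = 4
h(z) = 69 + (-17)·(z + 4) + 4·(z + 4)z
Expanding: h(z) = 4z^2 - z + 1

h(z) = 4z^2 - z + 1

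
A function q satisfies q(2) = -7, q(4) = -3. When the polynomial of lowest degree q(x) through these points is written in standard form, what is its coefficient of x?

2

L_0(x) = (x - 4) / [-2] = -(1/2)x + 2
L_1(x) = (x - 2) / [2] = (1/2)x - 1
q(x) = (-7)·L_0 + (-3)·L_1
Only the coefficient of x is needed; take it from each L_i and combine:
(-7)·(-1/2) + (-3)·(1/2) = 2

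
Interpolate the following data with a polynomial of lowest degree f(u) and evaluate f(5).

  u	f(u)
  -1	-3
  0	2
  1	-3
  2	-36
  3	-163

-1203

Evaluate each Lagrange basis at u = 5:
L_0(5) = (5)·(4)·(3)·(2)/[(-1)·(-2)·(-3)·(-4)] = 5
L_1(5) = (6)·(4)·(3)·(2)/[(1)·(-1)·(-2)·(-3)] = -24
L_2(5) = (6)·(5)·(3)·(2)/[(2)·(1)·(-1)·(-2)] = 45
L_3(5) = (6)·(5)·(4)·(2)/[(3)·(2)·(1)·(-1)] = -40
L_4(5) = (6)·(5)·(4)·(3)/[(4)·(3)·(2)·(1)] = 15
Sum: (-3)·(5) + 2·(-24) + (-3)·(45) + (-36)·(-40) + (-163)·(15) = -1203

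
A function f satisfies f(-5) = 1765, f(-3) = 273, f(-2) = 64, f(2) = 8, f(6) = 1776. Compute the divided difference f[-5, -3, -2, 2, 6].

2

f[-5,-3] = (273 - 1765) / (-3 - (-5)) = -746
f[-3,-2] = (64 - 273) / (-2 - (-3)) = -209
f[-2,2] = (8 - 64) / (2 - (-2)) = -14
f[2,6] = (1776 - 8) / (6 - 2) = 442
f[-5,-3,-2] = (-209 - (-746)) / (-2 - (-5)) = 179
f[-3,-2,2] = (-14 - (-209)) / (2 - (-3)) = 39
f[-2,2,6] = (442 - (-14)) / (6 - (-2)) = 57
f[-5,-3,-2,2] = (39 - 179) / (2 - (-5)) = -20
f[-3,-2,2,6] = (57 - 39) / (6 - (-3)) = 2
f[-5,-3,-2,2,6] = (2 - (-20)) / (6 - (-5)) = 2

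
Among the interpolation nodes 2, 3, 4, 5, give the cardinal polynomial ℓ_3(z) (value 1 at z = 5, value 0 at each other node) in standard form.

ℓ_3(z) = (1/6)z^3 - (3/2)z^2 + (13/3)z - 4

ℓ_3(z) = (z - 2)(z - 3)(z - 4) / [(3)·(2)·(1)]
       = (z^3 - 9z^2 + 26z - 24) / (6)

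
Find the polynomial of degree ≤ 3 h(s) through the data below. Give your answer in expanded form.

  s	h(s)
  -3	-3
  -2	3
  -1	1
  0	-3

h(s) = s^3 + 2s^2 - 3s - 3

Newton's divided differences:
h[-3,-2] = (3 - (-3)) / (-2 - (-3)) = 6
h[-2,-1] = (1 - 3) / (-1 - (-2)) = -2
h[-1,0] = (-3 - 1) / (0 - (-1)) = -4
h[-3,-2,-1] = (-2 - 6) / (-1 - (-3)) = -4
h[-2,-1,0] = (-4 - (-2)) / (0 - (-2)) = -1
h[-3,-2,-1,0] = (-1 - (-4)) / (0 - (-3)) = 1
h(s) = -3 + 6·(s + 3) + (-4)·(s + 3)(s + 2) + 1·(s + 3)(s + 2)(s + 1)
Expanding: h(s) = s^3 + 2s^2 - 3s - 3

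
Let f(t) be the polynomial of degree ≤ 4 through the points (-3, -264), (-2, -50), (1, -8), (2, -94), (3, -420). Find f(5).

Evaluate each Lagrange basis at t = 5:
L_0(5) = (7)·(4)·(3)·(2)/[(-1)·(-4)·(-5)·(-6)] = 7/5
L_1(5) = (8)·(4)·(3)·(2)/[(1)·(-3)·(-4)·(-5)] = -16/5
L_2(5) = (8)·(7)·(3)·(2)/[(4)·(3)·(-1)·(-2)] = 14
L_3(5) = (8)·(7)·(4)·(2)/[(5)·(4)·(1)·(-1)] = -112/5
L_4(5) = (8)·(7)·(4)·(3)/[(6)·(5)·(2)·(1)] = 56/5
Sum: (-264)·(7/5) + (-50)·(-16/5) + (-8)·(14) + (-94)·(-112/5) + (-420)·(56/5) = -2920

-2920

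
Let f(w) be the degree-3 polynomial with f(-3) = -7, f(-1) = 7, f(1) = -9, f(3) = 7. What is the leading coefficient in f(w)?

The leading coefficient equals the top divided difference f[-3,-1,1,3].
f[-3,-1] = (7 - (-7)) / (-1 - (-3)) = 7
f[-1,1] = (-9 - 7) / (1 - (-1)) = -8
f[1,3] = (7 - (-9)) / (3 - 1) = 8
f[-3,-1,1] = (-8 - 7) / (1 - (-3)) = -15/4
f[-1,1,3] = (8 - (-8)) / (3 - (-1)) = 4
f[-3,-1,1,3] = (4 - (-15/4)) / (3 - (-3)) = 31/24

31/24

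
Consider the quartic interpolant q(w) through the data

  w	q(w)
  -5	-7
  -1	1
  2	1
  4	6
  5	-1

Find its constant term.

Build the Lagrange basis polynomials:
L_0(w) = (w + 1)(w - 2)(w - 4)(w - 5) / [2520] = (1/2520)w^4 - (1/252)w^3 + (3/280)w^2 - (1/1260)w - 1/63
L_1(w) = (w + 5)(w - 2)(w - 4)(w - 5) / [-360] = -(1/360)w^4 + (1/60)w^3 + (17/360)w^2 - (5/12)w + 5/9
L_2(w) = (w + 5)(w + 1)(w - 4)(w - 5) / [126] = (1/126)w^4 - (1/42)w^3 - (29/126)w^2 + (25/42)w + 50/63
L_3(w) = (w + 5)(w + 1)(w - 2)(w - 5) / [-90] = -(1/90)w^4 + (1/90)w^3 + (3/10)w^2 - (5/18)w - 5/9
L_4(w) = (w + 5)(w + 1)(w - 2)(w - 4) / [180] = (1/180)w^4 - (23/180)w^2 + (1/10)w + 2/9
q(w) = (-7)·L_0 + 1·L_1 + 1·L_2 + 6·L_3 + (-1)·L_4
Only the constant term is needed; take it from each L_i and combine:
(-7)·(-1/63) + 1·(5/9) + 1·(50/63) + 6·(-5/9) + (-1)·(2/9) = -44/21

-44/21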